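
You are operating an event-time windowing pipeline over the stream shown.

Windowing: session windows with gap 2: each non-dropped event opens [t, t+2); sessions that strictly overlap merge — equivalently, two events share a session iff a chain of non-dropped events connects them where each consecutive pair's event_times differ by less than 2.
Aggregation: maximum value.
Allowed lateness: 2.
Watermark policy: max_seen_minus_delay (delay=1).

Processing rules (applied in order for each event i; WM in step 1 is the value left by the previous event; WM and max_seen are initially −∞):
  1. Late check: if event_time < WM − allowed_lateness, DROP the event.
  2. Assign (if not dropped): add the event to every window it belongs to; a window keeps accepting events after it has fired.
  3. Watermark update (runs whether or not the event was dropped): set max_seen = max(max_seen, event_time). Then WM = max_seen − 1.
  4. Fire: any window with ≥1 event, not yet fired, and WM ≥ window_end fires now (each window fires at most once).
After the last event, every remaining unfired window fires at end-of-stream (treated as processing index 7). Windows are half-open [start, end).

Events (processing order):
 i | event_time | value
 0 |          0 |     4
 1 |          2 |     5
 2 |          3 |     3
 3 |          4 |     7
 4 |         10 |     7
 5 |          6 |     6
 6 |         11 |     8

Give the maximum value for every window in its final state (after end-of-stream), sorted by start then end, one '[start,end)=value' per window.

[0,2)=4 [2,6)=7 [10,13)=8

i=0 t=0 v=4: → [0,2); WM=-1
i=1 t=2 v=5: → [2,4); WM=1
i=2 t=3 v=3: → [2,5); WM=2
i=3 t=4 v=7: → [2,6); WM=3
i=4 t=10 v=7: → [10,12); WM=9
i=5 t=6 v=6: DROP (t<9-2); WM=9
i=6 t=11 v=8: → [10,13); WM=10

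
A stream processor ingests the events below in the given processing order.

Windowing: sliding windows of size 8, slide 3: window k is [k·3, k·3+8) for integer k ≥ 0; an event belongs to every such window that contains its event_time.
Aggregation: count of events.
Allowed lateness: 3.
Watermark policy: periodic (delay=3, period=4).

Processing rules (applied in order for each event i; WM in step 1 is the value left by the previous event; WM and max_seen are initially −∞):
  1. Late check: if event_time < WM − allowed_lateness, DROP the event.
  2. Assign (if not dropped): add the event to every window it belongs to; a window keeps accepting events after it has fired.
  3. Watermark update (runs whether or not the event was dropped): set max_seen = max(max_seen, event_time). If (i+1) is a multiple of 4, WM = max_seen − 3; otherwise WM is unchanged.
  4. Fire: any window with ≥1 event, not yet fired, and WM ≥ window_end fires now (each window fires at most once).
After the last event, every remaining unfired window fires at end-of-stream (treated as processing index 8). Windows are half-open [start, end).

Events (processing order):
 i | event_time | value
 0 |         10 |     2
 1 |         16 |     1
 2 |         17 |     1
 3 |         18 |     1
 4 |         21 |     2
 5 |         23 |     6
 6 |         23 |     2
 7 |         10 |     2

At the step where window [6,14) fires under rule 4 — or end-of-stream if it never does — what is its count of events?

1

i=0 t=10 v=2: → [9,17),[6,14),[3,11); WM=−∞
i=1 t=16 v=1: → [15,23),[12,20),[9,17); WM=−∞
i=2 t=17 v=1: → [15,23),[12,20); WM=−∞
i=3 t=18 v=1: → [18,26),[15,23),[12,20); WM=15; [3,11) fires=1 [6,14) fires=1
i=4 t=21 v=2: → [21,29),[18,26),[15,23); WM=15
i=5 t=23 v=6: → [21,29),[18,26); WM=15
i=6 t=23 v=2: → [21,29),[18,26); WM=15
i=7 t=10 v=2: DROP (t<15-3); WM=20; [9,17) fires=2 [12,20) fires=3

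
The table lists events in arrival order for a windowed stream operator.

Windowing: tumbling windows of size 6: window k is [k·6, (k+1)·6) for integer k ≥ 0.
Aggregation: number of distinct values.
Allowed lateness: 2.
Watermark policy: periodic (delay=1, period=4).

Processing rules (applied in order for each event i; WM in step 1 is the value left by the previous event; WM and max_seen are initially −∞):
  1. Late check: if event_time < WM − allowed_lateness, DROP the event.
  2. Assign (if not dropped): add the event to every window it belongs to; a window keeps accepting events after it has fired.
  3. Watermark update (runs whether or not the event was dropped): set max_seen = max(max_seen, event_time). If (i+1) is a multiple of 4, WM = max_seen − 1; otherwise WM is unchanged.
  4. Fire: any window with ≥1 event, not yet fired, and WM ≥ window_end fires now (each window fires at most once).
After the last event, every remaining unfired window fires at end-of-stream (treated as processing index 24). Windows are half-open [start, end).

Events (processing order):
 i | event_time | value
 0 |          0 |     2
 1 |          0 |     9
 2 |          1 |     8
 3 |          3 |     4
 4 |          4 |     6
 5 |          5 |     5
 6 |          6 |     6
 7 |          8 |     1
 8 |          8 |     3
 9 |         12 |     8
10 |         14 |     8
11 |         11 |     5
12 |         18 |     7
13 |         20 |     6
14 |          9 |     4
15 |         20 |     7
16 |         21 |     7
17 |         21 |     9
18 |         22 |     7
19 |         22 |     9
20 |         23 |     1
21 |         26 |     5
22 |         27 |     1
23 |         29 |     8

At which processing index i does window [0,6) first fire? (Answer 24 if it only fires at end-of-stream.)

7

i=0 t=0 v=2: → [0,6); WM=−∞
i=1 t=0 v=9: → [0,6); WM=−∞
i=2 t=1 v=8: → [0,6); WM=−∞
i=3 t=3 v=4: → [0,6); WM=2
i=4 t=4 v=6: → [0,6); WM=2
i=5 t=5 v=5: → [0,6); WM=2
i=6 t=6 v=6: → [6,12); WM=2
i=7 t=8 v=1: → [6,12); WM=7; [0,6) fires=6
i=8 t=8 v=3: → [6,12); WM=7
i=9 t=12 v=8: → [12,18); WM=7
i=10 t=14 v=8: → [12,18); WM=7
i=11 t=11 v=5: → [6,12); WM=13; [6,12) fires=4
i=12 t=18 v=7: → [18,24); WM=13
i=13 t=20 v=6: → [18,24); WM=13
i=14 t=9 v=4: DROP (t<13-2); WM=13
i=15 t=20 v=7: → [18,24); WM=19; [12,18) fires=1
i=16 t=21 v=7: → [18,24); WM=19
i=17 t=21 v=9: → [18,24); WM=19
i=18 t=22 v=7: → [18,24); WM=19
i=19 t=22 v=9: → [18,24); WM=21
i=20 t=23 v=1: → [18,24); WM=21
i=21 t=26 v=5: → [24,30); WM=21
i=22 t=27 v=1: → [24,30); WM=21
i=23 t=29 v=8: → [24,30); WM=28; [18,24) fires=4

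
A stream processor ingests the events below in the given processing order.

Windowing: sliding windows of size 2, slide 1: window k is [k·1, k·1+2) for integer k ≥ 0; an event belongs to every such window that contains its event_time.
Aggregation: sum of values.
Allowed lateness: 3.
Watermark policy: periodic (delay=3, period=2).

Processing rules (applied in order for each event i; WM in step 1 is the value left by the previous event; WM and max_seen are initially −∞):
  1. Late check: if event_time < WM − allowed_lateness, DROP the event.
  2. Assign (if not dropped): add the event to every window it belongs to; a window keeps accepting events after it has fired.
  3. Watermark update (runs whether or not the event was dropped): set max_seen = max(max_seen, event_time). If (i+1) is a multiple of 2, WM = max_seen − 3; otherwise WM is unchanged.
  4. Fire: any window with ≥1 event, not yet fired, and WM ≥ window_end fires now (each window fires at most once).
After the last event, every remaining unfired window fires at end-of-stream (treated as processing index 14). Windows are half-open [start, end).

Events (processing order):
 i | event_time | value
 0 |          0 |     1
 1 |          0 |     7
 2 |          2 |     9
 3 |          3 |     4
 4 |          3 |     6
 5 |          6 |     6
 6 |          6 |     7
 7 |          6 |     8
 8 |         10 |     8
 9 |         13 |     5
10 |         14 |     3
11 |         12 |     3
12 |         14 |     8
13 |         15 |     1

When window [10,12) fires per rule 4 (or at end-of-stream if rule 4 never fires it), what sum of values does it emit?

8

i=0 t=0 v=1: → [0,2); WM=−∞
i=1 t=0 v=7: → [0,2); WM=-3
i=2 t=2 v=9: → [2,4),[1,3); WM=-3
i=3 t=3 v=4: → [3,5),[2,4); WM=0
i=4 t=3 v=6: → [3,5),[2,4); WM=0
i=5 t=6 v=6: → [6,8),[5,7); WM=3; [0,2) fires=8 [1,3) fires=9
i=6 t=6 v=7: → [6,8),[5,7); WM=3
i=7 t=6 v=8: → [6,8),[5,7); WM=3
i=8 t=10 v=8: → [10,12),[9,11); WM=3
i=9 t=13 v=5: → [13,15),[12,14); WM=10; [2,4) fires=19 [3,5) fires=10 [5,7) fires=21 [6,8) fires=21
i=10 t=14 v=3: → [14,16),[13,15); WM=10
i=11 t=12 v=3: → [12,14),[11,13); WM=11; [9,11) fires=8
i=12 t=14 v=8: → [14,16),[13,15); WM=11
i=13 t=15 v=1: → [15,17),[14,16); WM=12; [10,12) fires=8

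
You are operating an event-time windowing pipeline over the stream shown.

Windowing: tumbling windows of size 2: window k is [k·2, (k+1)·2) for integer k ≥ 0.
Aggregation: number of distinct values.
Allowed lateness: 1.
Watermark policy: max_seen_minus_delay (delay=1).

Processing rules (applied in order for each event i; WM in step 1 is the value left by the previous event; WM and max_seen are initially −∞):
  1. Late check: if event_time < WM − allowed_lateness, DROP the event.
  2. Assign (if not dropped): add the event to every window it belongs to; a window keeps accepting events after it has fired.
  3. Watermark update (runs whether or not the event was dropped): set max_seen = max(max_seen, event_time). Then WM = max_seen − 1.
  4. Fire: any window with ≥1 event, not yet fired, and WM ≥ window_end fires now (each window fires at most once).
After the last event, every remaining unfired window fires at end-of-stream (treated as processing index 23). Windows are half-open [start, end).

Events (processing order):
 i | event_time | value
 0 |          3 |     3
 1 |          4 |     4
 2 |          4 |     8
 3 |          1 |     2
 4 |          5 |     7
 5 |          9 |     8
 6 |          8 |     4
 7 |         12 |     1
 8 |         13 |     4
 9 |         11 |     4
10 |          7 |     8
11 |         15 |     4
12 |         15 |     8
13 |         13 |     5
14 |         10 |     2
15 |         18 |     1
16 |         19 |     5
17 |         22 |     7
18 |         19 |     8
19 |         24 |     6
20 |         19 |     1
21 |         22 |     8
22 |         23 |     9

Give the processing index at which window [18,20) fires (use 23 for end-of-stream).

i=0 t=3 v=3: → [2,4); WM=2
i=1 t=4 v=4: → [4,6); WM=3
i=2 t=4 v=8: → [4,6); WM=3
i=3 t=1 v=2: DROP (t<3-1); WM=3
i=4 t=5 v=7: → [4,6); WM=4; [2,4) fires=1
i=5 t=9 v=8: → [8,10); WM=8; [4,6) fires=3
i=6 t=8 v=4: → [8,10); WM=8
i=7 t=12 v=1: → [12,14); WM=11; [8,10) fires=2
i=8 t=13 v=4: → [12,14); WM=12
i=9 t=11 v=4: → [10,12); WM=12; [10,12) fires=1
i=10 t=7 v=8: DROP (t<12-1); WM=12
i=11 t=15 v=4: → [14,16); WM=14; [12,14) fires=2
i=12 t=15 v=8: → [14,16); WM=14
i=13 t=13 v=5: → [12,14); WM=14
i=14 t=10 v=2: DROP (t<14-1); WM=14
i=15 t=18 v=1: → [18,20); WM=17; [14,16) fires=2
i=16 t=19 v=5: → [18,20); WM=18
i=17 t=22 v=7: → [22,24); WM=21; [18,20) fires=2
i=18 t=19 v=8: DROP (t<21-1); WM=21
i=19 t=24 v=6: → [24,26); WM=23
i=20 t=19 v=1: DROP (t<23-1); WM=23
i=21 t=22 v=8: → [22,24); WM=23
i=22 t=23 v=9: → [22,24); WM=23

17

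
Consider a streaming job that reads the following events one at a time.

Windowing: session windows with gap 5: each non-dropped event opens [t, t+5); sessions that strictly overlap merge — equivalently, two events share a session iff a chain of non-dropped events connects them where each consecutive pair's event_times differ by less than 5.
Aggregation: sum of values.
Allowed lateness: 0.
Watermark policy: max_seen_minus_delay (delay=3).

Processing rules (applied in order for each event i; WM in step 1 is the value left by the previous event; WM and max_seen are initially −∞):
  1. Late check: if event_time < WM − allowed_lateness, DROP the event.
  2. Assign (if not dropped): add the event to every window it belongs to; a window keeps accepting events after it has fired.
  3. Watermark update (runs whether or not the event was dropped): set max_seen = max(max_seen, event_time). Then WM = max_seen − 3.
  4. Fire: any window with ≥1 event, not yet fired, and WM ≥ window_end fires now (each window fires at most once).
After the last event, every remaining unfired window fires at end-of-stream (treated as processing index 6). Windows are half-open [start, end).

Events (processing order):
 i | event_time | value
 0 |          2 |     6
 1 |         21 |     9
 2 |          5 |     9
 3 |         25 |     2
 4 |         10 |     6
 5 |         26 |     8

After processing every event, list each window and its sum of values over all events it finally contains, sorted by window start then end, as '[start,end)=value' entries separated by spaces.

[2,7)=6 [21,31)=19

i=0 t=2 v=6: → [2,7); WM=-1
i=1 t=21 v=9: → [21,26); WM=18
i=2 t=5 v=9: DROP (t<18-0); WM=18
i=3 t=25 v=2: → [21,30); WM=22
i=4 t=10 v=6: DROP (t<22-0); WM=22
i=5 t=26 v=8: → [21,31); WM=23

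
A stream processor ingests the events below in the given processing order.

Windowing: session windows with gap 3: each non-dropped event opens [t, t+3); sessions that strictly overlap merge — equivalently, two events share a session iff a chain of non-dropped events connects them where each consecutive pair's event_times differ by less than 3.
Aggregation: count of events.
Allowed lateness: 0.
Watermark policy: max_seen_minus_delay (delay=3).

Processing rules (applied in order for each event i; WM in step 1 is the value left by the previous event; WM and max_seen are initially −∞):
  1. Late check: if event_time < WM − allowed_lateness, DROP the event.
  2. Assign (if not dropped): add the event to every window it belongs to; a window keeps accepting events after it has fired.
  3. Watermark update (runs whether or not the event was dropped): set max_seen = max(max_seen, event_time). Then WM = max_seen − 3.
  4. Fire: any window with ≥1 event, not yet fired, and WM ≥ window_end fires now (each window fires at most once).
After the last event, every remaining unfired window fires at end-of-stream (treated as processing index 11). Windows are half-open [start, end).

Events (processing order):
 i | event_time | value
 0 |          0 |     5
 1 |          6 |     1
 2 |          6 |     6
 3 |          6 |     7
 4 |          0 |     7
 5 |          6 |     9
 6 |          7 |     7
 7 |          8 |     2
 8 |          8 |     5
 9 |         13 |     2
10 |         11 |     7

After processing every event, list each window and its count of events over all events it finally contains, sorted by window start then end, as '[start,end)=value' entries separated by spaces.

i=0 t=0 v=5: → [0,3); WM=-3
i=1 t=6 v=1: → [6,9); WM=3
i=2 t=6 v=6: → [6,9); WM=3
i=3 t=6 v=7: → [6,9); WM=3
i=4 t=0 v=7: DROP (t<3-0); WM=3
i=5 t=6 v=9: → [6,9); WM=3
i=6 t=7 v=7: → [6,10); WM=4
i=7 t=8 v=2: → [6,11); WM=5
i=8 t=8 v=5: → [6,11); WM=5
i=9 t=13 v=2: → [13,16); WM=10
i=10 t=11 v=7: → [11,16); WM=10

[0,3)=1 [6,11)=7 [11,16)=2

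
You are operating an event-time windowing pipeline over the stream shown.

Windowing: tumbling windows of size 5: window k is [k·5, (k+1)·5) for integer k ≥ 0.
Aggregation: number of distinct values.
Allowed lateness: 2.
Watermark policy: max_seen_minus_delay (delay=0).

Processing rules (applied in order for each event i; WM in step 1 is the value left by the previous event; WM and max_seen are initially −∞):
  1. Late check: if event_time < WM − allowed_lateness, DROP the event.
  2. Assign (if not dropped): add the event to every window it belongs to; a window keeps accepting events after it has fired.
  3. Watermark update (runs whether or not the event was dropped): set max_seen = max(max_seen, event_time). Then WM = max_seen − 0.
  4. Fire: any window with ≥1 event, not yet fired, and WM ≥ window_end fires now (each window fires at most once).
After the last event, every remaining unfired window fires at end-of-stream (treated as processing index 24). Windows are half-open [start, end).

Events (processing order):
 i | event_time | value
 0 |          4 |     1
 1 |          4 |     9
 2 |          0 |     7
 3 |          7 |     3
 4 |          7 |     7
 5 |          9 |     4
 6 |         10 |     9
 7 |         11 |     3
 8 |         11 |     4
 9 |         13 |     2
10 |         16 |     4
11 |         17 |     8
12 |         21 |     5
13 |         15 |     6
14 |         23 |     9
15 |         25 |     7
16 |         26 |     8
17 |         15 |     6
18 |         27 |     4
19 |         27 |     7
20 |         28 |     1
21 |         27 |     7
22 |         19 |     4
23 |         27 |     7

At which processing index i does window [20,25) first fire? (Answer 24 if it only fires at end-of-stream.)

i=0 t=4 v=1: → [0,5); WM=4
i=1 t=4 v=9: → [0,5); WM=4
i=2 t=0 v=7: DROP (t<4-2); WM=4
i=3 t=7 v=3: → [5,10); WM=7; [0,5) fires=2
i=4 t=7 v=7: → [5,10); WM=7
i=5 t=9 v=4: → [5,10); WM=9
i=6 t=10 v=9: → [10,15); WM=10; [5,10) fires=3
i=7 t=11 v=3: → [10,15); WM=11
i=8 t=11 v=4: → [10,15); WM=11
i=9 t=13 v=2: → [10,15); WM=13
i=10 t=16 v=4: → [15,20); WM=16; [10,15) fires=4
i=11 t=17 v=8: → [15,20); WM=17
i=12 t=21 v=5: → [20,25); WM=21; [15,20) fires=2
i=13 t=15 v=6: DROP (t<21-2); WM=21
i=14 t=23 v=9: → [20,25); WM=23
i=15 t=25 v=7: → [25,30); WM=25; [20,25) fires=2
i=16 t=26 v=8: → [25,30); WM=26
i=17 t=15 v=6: DROP (t<26-2); WM=26
i=18 t=27 v=4: → [25,30); WM=27
i=19 t=27 v=7: → [25,30); WM=27
i=20 t=28 v=1: → [25,30); WM=28
i=21 t=27 v=7: → [25,30); WM=28
i=22 t=19 v=4: DROP (t<28-2); WM=28
i=23 t=27 v=7: → [25,30); WM=28

15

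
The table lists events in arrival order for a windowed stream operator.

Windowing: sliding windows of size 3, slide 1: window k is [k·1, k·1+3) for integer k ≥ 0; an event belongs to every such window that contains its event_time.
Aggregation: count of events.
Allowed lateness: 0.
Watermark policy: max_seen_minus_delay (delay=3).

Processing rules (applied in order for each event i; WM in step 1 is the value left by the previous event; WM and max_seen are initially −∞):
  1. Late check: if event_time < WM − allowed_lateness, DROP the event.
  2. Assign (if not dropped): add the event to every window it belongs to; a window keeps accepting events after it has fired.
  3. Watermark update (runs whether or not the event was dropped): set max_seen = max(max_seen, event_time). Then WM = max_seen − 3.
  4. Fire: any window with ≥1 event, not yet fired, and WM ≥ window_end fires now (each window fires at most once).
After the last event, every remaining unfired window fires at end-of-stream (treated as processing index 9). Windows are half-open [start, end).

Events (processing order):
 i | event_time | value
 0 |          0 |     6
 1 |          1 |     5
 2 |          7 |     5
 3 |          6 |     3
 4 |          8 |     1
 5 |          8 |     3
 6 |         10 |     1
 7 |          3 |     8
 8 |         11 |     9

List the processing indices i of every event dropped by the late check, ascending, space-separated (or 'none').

i=0 t=0 v=6: → [0,3); WM=-3
i=1 t=1 v=5: → [1,4),[0,3); WM=-2
i=2 t=7 v=5: → [7,10),[6,9),[5,8); WM=4; [0,3) fires=2 [1,4) fires=1
i=3 t=6 v=3: → [6,9),[5,8),[4,7); WM=4
i=4 t=8 v=1: → [8,11),[7,10),[6,9); WM=5
i=5 t=8 v=3: → [8,11),[7,10),[6,9); WM=5
i=6 t=10 v=1: → [10,13),[9,12),[8,11); WM=7; [4,7) fires=1
i=7 t=3 v=8: DROP (t<7-0); WM=7
i=8 t=11 v=9: → [11,14),[10,13),[9,12); WM=8; [5,8) fires=2

7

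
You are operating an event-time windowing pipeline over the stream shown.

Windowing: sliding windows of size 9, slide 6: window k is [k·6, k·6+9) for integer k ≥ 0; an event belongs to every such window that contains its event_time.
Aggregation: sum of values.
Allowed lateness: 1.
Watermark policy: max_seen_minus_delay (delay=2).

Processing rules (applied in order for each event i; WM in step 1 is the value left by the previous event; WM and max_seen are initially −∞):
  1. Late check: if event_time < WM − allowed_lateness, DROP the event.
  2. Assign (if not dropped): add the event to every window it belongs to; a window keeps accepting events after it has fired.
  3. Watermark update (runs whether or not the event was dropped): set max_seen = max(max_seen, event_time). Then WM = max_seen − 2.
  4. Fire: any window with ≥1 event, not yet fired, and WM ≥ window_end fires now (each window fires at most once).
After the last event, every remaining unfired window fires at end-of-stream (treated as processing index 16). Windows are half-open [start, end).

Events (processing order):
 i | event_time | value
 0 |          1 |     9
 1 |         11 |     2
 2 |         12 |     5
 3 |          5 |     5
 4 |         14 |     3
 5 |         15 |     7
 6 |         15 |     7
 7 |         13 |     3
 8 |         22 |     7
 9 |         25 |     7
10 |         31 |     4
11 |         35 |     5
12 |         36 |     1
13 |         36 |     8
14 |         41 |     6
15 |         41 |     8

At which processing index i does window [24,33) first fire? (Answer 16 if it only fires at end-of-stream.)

i=0 t=1 v=9: → [0,9); WM=-1
i=1 t=11 v=2: → [6,15); WM=9; [0,9) fires=9
i=2 t=12 v=5: → [12,21),[6,15); WM=10
i=3 t=5 v=5: DROP (t<10-1); WM=10
i=4 t=14 v=3: → [12,21),[6,15); WM=12
i=5 t=15 v=7: → [12,21); WM=13
i=6 t=15 v=7: → [12,21); WM=13
i=7 t=13 v=3: → [12,21),[6,15); WM=13
i=8 t=22 v=7: → [18,27); WM=20; [6,15) fires=13
i=9 t=25 v=7: → [24,33),[18,27); WM=23; [12,21) fires=25
i=10 t=31 v=4: → [30,39),[24,33); WM=29; [18,27) fires=14
i=11 t=35 v=5: → [30,39); WM=33; [24,33) fires=11
i=12 t=36 v=1: → [36,45),[30,39); WM=34
i=13 t=36 v=8: → [36,45),[30,39); WM=34
i=14 t=41 v=6: → [36,45); WM=39; [30,39) fires=18
i=15 t=41 v=8: → [36,45); WM=39

11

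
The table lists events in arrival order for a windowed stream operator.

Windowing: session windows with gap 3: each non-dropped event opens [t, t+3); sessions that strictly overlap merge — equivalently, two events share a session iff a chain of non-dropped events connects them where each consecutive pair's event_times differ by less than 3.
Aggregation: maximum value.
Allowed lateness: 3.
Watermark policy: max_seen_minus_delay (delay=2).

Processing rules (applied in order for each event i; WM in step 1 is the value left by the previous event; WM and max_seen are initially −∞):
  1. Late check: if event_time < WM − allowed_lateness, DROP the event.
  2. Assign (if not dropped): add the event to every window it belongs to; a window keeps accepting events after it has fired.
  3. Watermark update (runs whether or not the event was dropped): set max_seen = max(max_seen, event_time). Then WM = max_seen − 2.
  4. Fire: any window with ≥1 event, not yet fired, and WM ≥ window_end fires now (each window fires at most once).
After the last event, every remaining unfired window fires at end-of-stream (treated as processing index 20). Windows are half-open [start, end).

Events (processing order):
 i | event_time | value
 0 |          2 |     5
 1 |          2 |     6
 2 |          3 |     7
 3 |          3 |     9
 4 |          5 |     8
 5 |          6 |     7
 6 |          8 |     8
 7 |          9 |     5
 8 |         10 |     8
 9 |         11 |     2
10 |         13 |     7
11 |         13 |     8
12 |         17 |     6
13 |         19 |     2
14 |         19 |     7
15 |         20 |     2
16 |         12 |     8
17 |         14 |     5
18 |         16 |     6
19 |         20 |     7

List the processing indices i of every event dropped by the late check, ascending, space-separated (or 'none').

i=0 t=2 v=5: → [2,5); WM=0
i=1 t=2 v=6: → [2,5); WM=0
i=2 t=3 v=7: → [2,6); WM=1
i=3 t=3 v=9: → [2,6); WM=1
i=4 t=5 v=8: → [2,8); WM=3
i=5 t=6 v=7: → [2,9); WM=4
i=6 t=8 v=8: → [2,11); WM=6
i=7 t=9 v=5: → [2,12); WM=7
i=8 t=10 v=8: → [2,13); WM=8
i=9 t=11 v=2: → [2,14); WM=9
i=10 t=13 v=7: → [2,16); WM=11
i=11 t=13 v=8: → [2,16); WM=11
i=12 t=17 v=6: → [17,20); WM=15
i=13 t=19 v=2: → [17,22); WM=17
i=14 t=19 v=7: → [17,22); WM=17
i=15 t=20 v=2: → [17,23); WM=18
i=16 t=12 v=8: DROP (t<18-3); WM=18
i=17 t=14 v=5: DROP (t<18-3); WM=18
i=18 t=16 v=6: → [16,23); WM=18
i=19 t=20 v=7: → [16,23); WM=18

16 17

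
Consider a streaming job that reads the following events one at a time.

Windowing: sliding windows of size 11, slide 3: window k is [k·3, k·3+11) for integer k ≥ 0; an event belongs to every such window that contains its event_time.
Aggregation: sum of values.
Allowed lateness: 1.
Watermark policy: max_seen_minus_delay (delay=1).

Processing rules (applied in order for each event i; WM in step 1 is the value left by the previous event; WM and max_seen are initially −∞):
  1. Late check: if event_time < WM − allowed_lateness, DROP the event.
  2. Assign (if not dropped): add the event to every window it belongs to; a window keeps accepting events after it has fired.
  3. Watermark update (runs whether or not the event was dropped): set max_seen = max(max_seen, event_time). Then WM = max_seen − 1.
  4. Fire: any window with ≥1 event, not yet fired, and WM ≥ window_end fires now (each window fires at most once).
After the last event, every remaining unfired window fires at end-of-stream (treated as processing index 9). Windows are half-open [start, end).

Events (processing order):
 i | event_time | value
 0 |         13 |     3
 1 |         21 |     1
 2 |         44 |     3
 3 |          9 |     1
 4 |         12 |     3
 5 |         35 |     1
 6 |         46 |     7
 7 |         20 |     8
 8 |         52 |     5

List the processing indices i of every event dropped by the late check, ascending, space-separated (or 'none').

i=0 t=13 v=3: → [12,23),[9,20),[6,17),[3,14); WM=12
i=1 t=21 v=1: → [21,32),[18,29),[15,26),[12,23); WM=20; [3,14) fires=3 [6,17) fires=3 [9,20) fires=3
i=2 t=44 v=3: → [42,53),[39,50),[36,47); WM=43; [12,23) fires=4 [15,26) fires=1 [18,29) fires=1 [21,32) fires=1
i=3 t=9 v=1: DROP (t<43-1); WM=43
i=4 t=12 v=3: DROP (t<43-1); WM=43
i=5 t=35 v=1: DROP (t<43-1); WM=43
i=6 t=46 v=7: → [45,56),[42,53),[39,50),[36,47); WM=45
i=7 t=20 v=8: DROP (t<45-1); WM=45
i=8 t=52 v=5: → [51,62),[48,59),[45,56),[42,53); WM=51; [36,47) fires=10 [39,50) fires=10

3 4 5 7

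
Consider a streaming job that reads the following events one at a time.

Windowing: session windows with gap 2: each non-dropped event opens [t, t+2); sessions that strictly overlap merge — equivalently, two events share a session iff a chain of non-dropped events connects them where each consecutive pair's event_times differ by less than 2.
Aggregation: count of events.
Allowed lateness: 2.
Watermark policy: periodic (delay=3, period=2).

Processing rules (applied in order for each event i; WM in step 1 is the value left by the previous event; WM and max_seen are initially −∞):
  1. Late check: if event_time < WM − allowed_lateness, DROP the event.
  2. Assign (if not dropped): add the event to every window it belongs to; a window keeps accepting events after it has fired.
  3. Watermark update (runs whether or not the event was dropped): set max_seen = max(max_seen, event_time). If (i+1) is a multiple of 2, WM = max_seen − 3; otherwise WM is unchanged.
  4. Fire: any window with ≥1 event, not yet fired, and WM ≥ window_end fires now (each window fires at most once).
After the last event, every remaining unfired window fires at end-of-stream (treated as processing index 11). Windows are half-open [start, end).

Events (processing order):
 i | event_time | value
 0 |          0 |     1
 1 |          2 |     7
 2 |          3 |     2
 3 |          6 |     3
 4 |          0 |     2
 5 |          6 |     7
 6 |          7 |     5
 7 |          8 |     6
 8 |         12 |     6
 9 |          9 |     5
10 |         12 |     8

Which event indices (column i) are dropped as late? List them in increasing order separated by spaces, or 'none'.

i=0 t=0 v=1: → [0,2); WM=−∞
i=1 t=2 v=7: → [2,4); WM=-1
i=2 t=3 v=2: → [2,5); WM=-1
i=3 t=6 v=3: → [6,8); WM=3
i=4 t=0 v=2: DROP (t<3-2); WM=3
i=5 t=6 v=7: → [6,8); WM=3
i=6 t=7 v=5: → [6,9); WM=3
i=7 t=8 v=6: → [6,10); WM=5
i=8 t=12 v=6: → [12,14); WM=5
i=9 t=9 v=5: → [6,11); WM=9
i=10 t=12 v=8: → [12,14); WM=9

4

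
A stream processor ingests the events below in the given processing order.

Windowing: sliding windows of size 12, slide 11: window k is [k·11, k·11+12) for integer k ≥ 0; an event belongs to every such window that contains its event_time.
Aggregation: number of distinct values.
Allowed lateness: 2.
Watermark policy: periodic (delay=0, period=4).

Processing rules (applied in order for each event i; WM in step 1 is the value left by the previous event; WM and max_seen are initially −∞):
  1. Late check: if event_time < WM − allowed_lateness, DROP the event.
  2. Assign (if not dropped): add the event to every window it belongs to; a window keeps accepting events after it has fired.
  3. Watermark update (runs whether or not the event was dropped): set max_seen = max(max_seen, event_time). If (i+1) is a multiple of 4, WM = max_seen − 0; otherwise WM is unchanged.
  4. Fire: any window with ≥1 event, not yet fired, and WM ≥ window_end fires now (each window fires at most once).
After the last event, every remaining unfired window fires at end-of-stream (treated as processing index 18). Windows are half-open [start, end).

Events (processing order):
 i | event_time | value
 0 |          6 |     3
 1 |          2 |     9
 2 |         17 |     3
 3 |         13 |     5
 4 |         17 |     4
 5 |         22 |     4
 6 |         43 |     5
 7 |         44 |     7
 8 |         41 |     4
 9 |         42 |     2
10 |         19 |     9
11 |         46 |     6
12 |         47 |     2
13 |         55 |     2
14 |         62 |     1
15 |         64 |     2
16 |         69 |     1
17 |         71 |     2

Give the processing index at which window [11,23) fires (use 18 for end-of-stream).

i=0 t=6 v=3: → [0,12); WM=−∞
i=1 t=2 v=9: → [0,12); WM=−∞
i=2 t=17 v=3: → [11,23); WM=−∞
i=3 t=13 v=5: → [11,23); WM=17; [0,12) fires=2
i=4 t=17 v=4: → [11,23); WM=17
i=5 t=22 v=4: → [22,34),[11,23); WM=17
i=6 t=43 v=5: → [33,45); WM=17
i=7 t=44 v=7: → [44,56),[33,45); WM=44; [11,23) fires=3 [22,34) fires=1
i=8 t=41 v=4: DROP (t<44-2); WM=44
i=9 t=42 v=2: → [33,45); WM=44
i=10 t=19 v=9: DROP (t<44-2); WM=44
i=11 t=46 v=6: → [44,56); WM=46; [33,45) fires=3
i=12 t=47 v=2: → [44,56); WM=46
i=13 t=55 v=2: → [55,67),[44,56); WM=46
i=14 t=62 v=1: → [55,67); WM=46
i=15 t=64 v=2: → [55,67); WM=64; [44,56) fires=3
i=16 t=69 v=1: → [66,78); WM=64
i=17 t=71 v=2: → [66,78); WM=64

7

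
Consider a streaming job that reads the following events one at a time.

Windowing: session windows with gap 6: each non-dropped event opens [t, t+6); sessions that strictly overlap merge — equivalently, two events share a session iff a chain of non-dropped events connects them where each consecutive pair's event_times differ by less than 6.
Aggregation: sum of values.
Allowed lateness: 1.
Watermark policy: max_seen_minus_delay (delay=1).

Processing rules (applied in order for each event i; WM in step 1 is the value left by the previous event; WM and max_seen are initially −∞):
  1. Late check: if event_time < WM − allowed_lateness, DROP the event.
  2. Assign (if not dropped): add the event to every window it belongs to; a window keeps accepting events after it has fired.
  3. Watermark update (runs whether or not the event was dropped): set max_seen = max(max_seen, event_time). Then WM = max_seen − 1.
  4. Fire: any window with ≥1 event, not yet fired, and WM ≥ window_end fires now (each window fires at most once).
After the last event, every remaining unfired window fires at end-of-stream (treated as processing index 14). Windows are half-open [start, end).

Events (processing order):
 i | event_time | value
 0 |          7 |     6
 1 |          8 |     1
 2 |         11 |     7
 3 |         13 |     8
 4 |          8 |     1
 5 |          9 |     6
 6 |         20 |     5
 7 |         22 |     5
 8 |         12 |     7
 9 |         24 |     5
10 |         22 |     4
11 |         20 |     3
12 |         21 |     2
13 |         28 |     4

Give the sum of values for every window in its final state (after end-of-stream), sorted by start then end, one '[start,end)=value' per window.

i=0 t=7 v=6: → [7,13); WM=6
i=1 t=8 v=1: → [7,14); WM=7
i=2 t=11 v=7: → [7,17); WM=10
i=3 t=13 v=8: → [7,19); WM=12
i=4 t=8 v=1: DROP (t<12-1); WM=12
i=5 t=9 v=6: DROP (t<12-1); WM=12
i=6 t=20 v=5: → [20,26); WM=19
i=7 t=22 v=5: → [20,28); WM=21
i=8 t=12 v=7: DROP (t<21-1); WM=21
i=9 t=24 v=5: → [20,30); WM=23
i=10 t=22 v=4: → [20,30); WM=23
i=11 t=20 v=3: DROP (t<23-1); WM=23
i=12 t=21 v=2: DROP (t<23-1); WM=23
i=13 t=28 v=4: → [20,34); WM=27

[7,19)=22 [20,34)=23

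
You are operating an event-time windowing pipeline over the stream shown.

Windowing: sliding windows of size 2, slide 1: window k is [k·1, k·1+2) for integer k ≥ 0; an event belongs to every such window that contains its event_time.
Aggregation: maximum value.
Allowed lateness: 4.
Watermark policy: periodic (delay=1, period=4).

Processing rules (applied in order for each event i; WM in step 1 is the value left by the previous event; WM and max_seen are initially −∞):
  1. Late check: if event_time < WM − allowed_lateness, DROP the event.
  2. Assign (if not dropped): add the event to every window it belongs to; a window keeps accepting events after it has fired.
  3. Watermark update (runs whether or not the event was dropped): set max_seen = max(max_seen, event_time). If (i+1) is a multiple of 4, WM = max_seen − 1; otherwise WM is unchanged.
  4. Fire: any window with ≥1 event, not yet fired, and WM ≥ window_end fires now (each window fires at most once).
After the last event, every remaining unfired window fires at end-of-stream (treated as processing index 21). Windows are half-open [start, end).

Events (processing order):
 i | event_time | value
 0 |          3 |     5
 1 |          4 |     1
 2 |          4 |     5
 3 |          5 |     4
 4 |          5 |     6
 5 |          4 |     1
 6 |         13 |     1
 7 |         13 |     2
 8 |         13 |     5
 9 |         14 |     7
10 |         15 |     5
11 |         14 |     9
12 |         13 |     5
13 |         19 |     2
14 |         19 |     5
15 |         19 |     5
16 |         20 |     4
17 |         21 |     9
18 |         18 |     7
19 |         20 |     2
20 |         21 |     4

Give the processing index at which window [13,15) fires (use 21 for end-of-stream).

i=0 t=3 v=5: → [3,5),[2,4); WM=−∞
i=1 t=4 v=1: → [4,6),[3,5); WM=−∞
i=2 t=4 v=5: → [4,6),[3,5); WM=−∞
i=3 t=5 v=4: → [5,7),[4,6); WM=4; [2,4) fires=5
i=4 t=5 v=6: → [5,7),[4,6); WM=4
i=5 t=4 v=1: → [4,6),[3,5); WM=4
i=6 t=13 v=1: → [13,15),[12,14); WM=4
i=7 t=13 v=2: → [13,15),[12,14); WM=12; [3,5) fires=5 [4,6) fires=6 [5,7) fires=6
i=8 t=13 v=5: → [13,15),[12,14); WM=12
i=9 t=14 v=7: → [14,16),[13,15); WM=12
i=10 t=15 v=5: → [15,17),[14,16); WM=12
i=11 t=14 v=9: → [14,16),[13,15); WM=14; [12,14) fires=5
i=12 t=13 v=5: → [13,15),[12,14); WM=14
i=13 t=19 v=2: → [19,21),[18,20); WM=14
i=14 t=19 v=5: → [19,21),[18,20); WM=14
i=15 t=19 v=5: → [19,21),[18,20); WM=18; [13,15) fires=9 [14,16) fires=9 [15,17) fires=5
i=16 t=20 v=4: → [20,22),[19,21); WM=18
i=17 t=21 v=9: → [21,23),[20,22); WM=18
i=18 t=18 v=7: → [18,20),[17,19); WM=18
i=19 t=20 v=2: → [20,22),[19,21); WM=20; [17,19) fires=7 [18,20) fires=7
i=20 t=21 v=4: → [21,23),[20,22); WM=20

15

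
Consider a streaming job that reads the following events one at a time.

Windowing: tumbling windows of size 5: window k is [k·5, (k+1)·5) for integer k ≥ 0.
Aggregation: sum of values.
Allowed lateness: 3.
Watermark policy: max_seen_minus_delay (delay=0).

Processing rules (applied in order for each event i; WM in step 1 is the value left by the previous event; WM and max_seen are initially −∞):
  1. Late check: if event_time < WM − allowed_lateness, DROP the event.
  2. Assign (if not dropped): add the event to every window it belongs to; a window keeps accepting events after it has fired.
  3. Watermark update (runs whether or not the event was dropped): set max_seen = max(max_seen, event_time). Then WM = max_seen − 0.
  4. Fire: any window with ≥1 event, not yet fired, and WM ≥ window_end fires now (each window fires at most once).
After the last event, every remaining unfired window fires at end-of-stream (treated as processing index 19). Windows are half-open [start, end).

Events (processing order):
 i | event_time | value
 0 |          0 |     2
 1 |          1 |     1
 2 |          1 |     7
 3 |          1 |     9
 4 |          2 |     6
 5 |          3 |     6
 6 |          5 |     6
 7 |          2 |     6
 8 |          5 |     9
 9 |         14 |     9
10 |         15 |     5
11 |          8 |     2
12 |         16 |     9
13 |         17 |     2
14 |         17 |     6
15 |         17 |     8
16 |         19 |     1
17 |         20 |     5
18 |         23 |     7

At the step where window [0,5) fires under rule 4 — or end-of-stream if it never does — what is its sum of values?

31

i=0 t=0 v=2: → [0,5); WM=0
i=1 t=1 v=1: → [0,5); WM=1
i=2 t=1 v=7: → [0,5); WM=1
i=3 t=1 v=9: → [0,5); WM=1
i=4 t=2 v=6: → [0,5); WM=2
i=5 t=3 v=6: → [0,5); WM=3
i=6 t=5 v=6: → [5,10); WM=5; [0,5) fires=31
i=7 t=2 v=6: → [0,5); WM=5
i=8 t=5 v=9: → [5,10); WM=5
i=9 t=14 v=9: → [10,15); WM=14; [5,10) fires=15
i=10 t=15 v=5: → [15,20); WM=15; [10,15) fires=9
i=11 t=8 v=2: DROP (t<15-3); WM=15
i=12 t=16 v=9: → [15,20); WM=16
i=13 t=17 v=2: → [15,20); WM=17
i=14 t=17 v=6: → [15,20); WM=17
i=15 t=17 v=8: → [15,20); WM=17
i=16 t=19 v=1: → [15,20); WM=19
i=17 t=20 v=5: → [20,25); WM=20; [15,20) fires=31
i=18 t=23 v=7: → [20,25); WM=23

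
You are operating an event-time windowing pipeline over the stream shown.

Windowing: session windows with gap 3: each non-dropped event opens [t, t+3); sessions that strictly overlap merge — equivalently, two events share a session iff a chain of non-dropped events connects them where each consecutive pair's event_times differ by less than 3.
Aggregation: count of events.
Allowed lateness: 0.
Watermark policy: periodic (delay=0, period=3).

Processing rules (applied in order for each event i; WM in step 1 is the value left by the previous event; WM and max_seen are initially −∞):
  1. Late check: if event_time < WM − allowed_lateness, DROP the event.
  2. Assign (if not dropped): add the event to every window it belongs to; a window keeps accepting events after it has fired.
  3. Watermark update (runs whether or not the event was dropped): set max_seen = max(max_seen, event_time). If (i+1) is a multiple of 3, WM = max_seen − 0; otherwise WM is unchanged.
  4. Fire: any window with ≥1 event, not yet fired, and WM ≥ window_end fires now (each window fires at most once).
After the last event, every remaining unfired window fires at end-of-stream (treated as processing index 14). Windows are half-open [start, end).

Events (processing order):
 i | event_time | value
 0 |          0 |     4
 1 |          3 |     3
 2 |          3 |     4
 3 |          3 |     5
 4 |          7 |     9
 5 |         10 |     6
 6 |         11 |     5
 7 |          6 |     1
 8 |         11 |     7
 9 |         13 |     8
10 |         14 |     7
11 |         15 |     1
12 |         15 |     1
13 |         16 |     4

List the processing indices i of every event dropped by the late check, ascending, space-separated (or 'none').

7

i=0 t=0 v=4: → [0,3); WM=−∞
i=1 t=3 v=3: → [3,6); WM=−∞
i=2 t=3 v=4: → [3,6); WM=3
i=3 t=3 v=5: → [3,6); WM=3
i=4 t=7 v=9: → [7,10); WM=3
i=5 t=10 v=6: → [10,13); WM=10
i=6 t=11 v=5: → [10,14); WM=10
i=7 t=6 v=1: DROP (t<10-0); WM=10
i=8 t=11 v=7: → [10,14); WM=11
i=9 t=13 v=8: → [10,16); WM=11
i=10 t=14 v=7: → [10,17); WM=11
i=11 t=15 v=1: → [10,18); WM=15
i=12 t=15 v=1: → [10,18); WM=15
i=13 t=16 v=4: → [10,19); WM=15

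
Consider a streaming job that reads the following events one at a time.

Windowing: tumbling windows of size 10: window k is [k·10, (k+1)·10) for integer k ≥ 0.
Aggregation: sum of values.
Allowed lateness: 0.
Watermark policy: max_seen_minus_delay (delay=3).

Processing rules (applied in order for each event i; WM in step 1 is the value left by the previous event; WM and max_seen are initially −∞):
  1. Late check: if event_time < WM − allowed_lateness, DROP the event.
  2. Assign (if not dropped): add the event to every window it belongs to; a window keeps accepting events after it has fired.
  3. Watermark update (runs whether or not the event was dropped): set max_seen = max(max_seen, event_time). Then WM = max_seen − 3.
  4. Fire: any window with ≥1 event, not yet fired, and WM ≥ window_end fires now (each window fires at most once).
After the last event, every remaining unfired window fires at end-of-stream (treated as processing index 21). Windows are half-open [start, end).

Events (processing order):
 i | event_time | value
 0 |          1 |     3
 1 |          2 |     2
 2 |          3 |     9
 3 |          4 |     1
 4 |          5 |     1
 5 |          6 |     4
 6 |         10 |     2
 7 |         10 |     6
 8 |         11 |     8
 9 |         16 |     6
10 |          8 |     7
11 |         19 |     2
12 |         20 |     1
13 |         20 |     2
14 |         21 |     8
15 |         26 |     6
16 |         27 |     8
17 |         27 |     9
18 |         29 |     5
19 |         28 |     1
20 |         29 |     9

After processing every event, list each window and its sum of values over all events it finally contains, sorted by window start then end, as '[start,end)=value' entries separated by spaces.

[0,10)=20 [10,20)=24 [20,30)=49

i=0 t=1 v=3: → [0,10); WM=-2
i=1 t=2 v=2: → [0,10); WM=-1
i=2 t=3 v=9: → [0,10); WM=0
i=3 t=4 v=1: → [0,10); WM=1
i=4 t=5 v=1: → [0,10); WM=2
i=5 t=6 v=4: → [0,10); WM=3
i=6 t=10 v=2: → [10,20); WM=7
i=7 t=10 v=6: → [10,20); WM=7
i=8 t=11 v=8: → [10,20); WM=8
i=9 t=16 v=6: → [10,20); WM=13; [0,10) fires=20
i=10 t=8 v=7: DROP (t<13-0); WM=13
i=11 t=19 v=2: → [10,20); WM=16
i=12 t=20 v=1: → [20,30); WM=17
i=13 t=20 v=2: → [20,30); WM=17
i=14 t=21 v=8: → [20,30); WM=18
i=15 t=26 v=6: → [20,30); WM=23; [10,20) fires=24
i=16 t=27 v=8: → [20,30); WM=24
i=17 t=27 v=9: → [20,30); WM=24
i=18 t=29 v=5: → [20,30); WM=26
i=19 t=28 v=1: → [20,30); WM=26
i=20 t=29 v=9: → [20,30); WM=26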